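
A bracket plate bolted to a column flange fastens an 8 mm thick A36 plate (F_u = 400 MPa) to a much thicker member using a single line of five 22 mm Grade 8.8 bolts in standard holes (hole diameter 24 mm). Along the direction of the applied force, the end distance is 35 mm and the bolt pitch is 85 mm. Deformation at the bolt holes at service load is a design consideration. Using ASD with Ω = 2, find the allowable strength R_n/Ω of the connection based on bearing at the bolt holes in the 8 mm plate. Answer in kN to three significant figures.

382 kN

Per bolt r_n = 1.2 l_c t F_u ≤ 2.4 d t F_u; upper limit = 2.4 × 22 × 8 × 400 / 1000 = 169 kN.
Edge bolt: l_c = 35 − 24/2 = 23 mm → 1.2 × 23 × 8 × 400 / 1000 = 88.32 → r_n = 88.32 kN.
Interior bolts: l_c = 85 − 24 = 61 mm → 1.2 × 61 × 8 × 400 / 1000 = 234.2 → r_n = 169 kN.
R_n = 1 × 88.32 + 4 × 169 = 764.2 kN.
Allowable strength R_n/Ω = 764.2 / 2 = 382 kN.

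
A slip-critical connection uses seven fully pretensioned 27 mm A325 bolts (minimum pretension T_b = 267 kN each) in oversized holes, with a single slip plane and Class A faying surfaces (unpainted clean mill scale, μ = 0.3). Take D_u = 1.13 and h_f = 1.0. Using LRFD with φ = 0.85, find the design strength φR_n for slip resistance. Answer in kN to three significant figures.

539 kN

R_n = μ · D_u · h_f · T_b · n_s · n_b = 0.3 × 1.13 × 1.0 × 267 × 1 × 7 = 633.6 kN.
Design strength φR_n = 0.85 × 633.6 = 539 kN.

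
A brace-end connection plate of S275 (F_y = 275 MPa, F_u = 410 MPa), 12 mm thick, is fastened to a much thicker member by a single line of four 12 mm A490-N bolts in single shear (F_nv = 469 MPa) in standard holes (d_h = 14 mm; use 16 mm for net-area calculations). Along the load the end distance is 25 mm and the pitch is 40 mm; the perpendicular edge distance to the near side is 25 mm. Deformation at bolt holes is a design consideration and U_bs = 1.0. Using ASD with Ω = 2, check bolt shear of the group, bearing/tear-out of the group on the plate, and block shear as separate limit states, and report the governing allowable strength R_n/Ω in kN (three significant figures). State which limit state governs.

Bolt shear: A_b = π·12²/4 = 113.1 mm²; R_n = 469 × 113.1 × 4 × 1 / 1000 = 212.2 kN → 212.2 / 2 = 106 kN.
Bearing: edge l_c = 18, r_n = 106.3 kN; interior l_c = 26, r_n = 141.7 kN; R_n = 106.3 + 3·141.7 = 531.4 kN → 266 kN.
Block shear: A_gv = 1740, A_nv = 1068, A_nt = 204 mm²; R_n = min(0.6F_uA_nv, 0.6F_yA_gv) + U_bs·F_u·A_nt = 346.4 kN → 173 kN.
Bolt shear governs: 106 kN.

106 kN (bolt shear governs)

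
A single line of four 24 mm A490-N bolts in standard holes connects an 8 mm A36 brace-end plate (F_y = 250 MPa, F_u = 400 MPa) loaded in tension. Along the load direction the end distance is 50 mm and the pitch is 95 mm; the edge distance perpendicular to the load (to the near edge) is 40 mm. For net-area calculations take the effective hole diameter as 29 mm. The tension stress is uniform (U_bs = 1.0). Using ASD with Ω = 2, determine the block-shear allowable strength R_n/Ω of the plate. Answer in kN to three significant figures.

Shear plane L_v = 50 + 3·95 = 335 mm; A_gv = 335 × 8 = 2680 mm².
A_nv = (335 − 3.5·29) × 8 = 1868 mm².
A_nt = (40 − 0.5·29) × 8 = 204 mm².
0.6 F_u A_nv = 448.3 kN; 0.6 F_y A_gv = 402 kN → shear yielding governs the shear term.
R_n = 402 + 1.0 × 400 × 204 / 1000 = 483.6 kN.
Allowable strength R_n/Ω = 483.6 / 2 = 242 kN.

242 kN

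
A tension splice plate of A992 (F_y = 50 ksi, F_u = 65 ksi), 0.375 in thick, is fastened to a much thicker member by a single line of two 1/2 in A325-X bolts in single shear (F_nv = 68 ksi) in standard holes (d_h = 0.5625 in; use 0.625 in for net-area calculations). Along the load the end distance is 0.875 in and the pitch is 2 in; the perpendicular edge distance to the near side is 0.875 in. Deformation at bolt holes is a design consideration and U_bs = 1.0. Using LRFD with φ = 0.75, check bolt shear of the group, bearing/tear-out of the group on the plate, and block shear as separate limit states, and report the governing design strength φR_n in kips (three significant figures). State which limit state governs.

Bolt shear: A_b = π·0.5²/4 = 0.1963 in²; R_n = 68 × 0.1963 × 2 × 1 = 26.7 kips → 0.75 × 26.7 = 20 kips.
Bearing: edge l_c = 0.5938, r_n = 17.37 kips; interior l_c = 1.438, r_n = 29.25 kips; R_n = 17.37 + 1·29.25 = 46.62 kips → 35 kips.
Block shear: A_gv = 1.078, A_nv = 0.7266, A_nt = 0.2109 in²; R_n = min(0.6F_uA_nv, 0.6F_yA_gv) + U_bs·F_u·A_nt = 42.05 kips → 31.5 kips.
Bolt shear governs: 20 kips.

20 kips (bolt shear governs)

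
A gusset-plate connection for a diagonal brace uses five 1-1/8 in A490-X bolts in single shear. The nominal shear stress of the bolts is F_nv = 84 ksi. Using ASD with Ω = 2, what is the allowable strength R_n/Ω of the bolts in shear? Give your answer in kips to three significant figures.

A_b = π × 1.125² / 4 = 0.994 in².
R_n = F_nv · A_b · n · n_s = 84 × 0.994 × 5 × 1 = 417.5 kips.
Allowable strength R_n/Ω = 417.5 / 2 = 209 kips.

209 kips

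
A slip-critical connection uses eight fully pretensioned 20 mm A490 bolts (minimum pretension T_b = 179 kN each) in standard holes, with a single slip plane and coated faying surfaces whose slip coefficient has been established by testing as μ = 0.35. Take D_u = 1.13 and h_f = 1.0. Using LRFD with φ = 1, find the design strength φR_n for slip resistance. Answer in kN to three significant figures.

R_n = μ · D_u · h_f · T_b · n_s · n_b = 0.35 × 1.13 × 1.0 × 179 × 1 × 8 = 566.4 kN.
Design strength φR_n = 1 × 566.4 = 566 kN.

566 kN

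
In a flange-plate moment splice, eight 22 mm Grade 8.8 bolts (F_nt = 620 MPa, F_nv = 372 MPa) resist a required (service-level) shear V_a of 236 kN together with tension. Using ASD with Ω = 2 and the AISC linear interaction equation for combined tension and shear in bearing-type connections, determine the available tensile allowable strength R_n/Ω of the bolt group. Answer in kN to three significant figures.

A_b = π·22²/4 = 380.1 mm²; f_rv = 236 × 1000 / (8 × 380.1) = 77.6 MPa.
F'_nt = 1.3 F_nt − (Ω F_nt / F_nv) f_rv = 1.3·620 − (2·620/372)·77.6 = 547.3 MPa, capped at F_nt → F'_nt = 547.3 MPa.
R_n = F'_nt · A_b · n = 547.3 × 380.1 × 8 / 1000 = 1664 kN.
Allowable strength R_n/Ω = 1664 / 2 = 832 kN.

832 kN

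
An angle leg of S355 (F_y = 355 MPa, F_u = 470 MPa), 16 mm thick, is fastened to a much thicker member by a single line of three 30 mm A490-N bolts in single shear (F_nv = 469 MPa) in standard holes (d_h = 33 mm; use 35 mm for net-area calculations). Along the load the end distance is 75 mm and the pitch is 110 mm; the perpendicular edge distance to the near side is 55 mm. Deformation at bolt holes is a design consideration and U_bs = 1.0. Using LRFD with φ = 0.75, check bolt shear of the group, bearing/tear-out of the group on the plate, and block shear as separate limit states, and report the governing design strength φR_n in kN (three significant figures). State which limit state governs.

746 kN (bolt shear governs)

Bolt shear: A_b = π·30²/4 = 706.9 mm²; R_n = 469 × 706.9 × 3 × 1 / 1000 = 994.5 kN → 0.75 × 994.5 = 746 kN.
Bearing: edge l_c = 58.5, r_n = 527.9 kN; interior l_c = 77, r_n = 541.4 kN; R_n = 527.9 + 2·541.4 = 1611 kN → 1210 kN.
Block shear: A_gv = 4720, A_nv = 3320, A_nt = 600 mm²; R_n = min(0.6F_uA_nv, 0.6F_yA_gv) + U_bs·F_u·A_nt = 1218 kN → 914 kN.
Bolt shear governs: 746 kN.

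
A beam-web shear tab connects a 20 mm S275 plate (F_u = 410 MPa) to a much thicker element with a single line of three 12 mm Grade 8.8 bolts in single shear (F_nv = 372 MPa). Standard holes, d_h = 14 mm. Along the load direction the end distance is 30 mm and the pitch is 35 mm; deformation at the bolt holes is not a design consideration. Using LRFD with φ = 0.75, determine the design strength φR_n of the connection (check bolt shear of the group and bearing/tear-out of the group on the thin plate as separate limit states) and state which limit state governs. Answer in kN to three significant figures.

Bolt shear: A_b = π·12²/4 = 113.1 mm²; R_n = 372 × 113.1 × 3 × 1 / 1000 = 126.2 kN → 0.75 × 126.2 = 94.7 kN.
Bearing (1.5 l_c t F_u ≤ 3.0 d t F_u): upper limit = 3.0·12·20·410 / 1000 = 295.2 kN.
  Edge l_c = 30 − 14/2 = 23 → r_n = 282.9 kN; interior l_c = 35 − 14 = 21 → r_n = 258.3 kN.
  R_n,bearing = 1·282.9 + 2·258.3 = 799.5 kN → 0.75 × 799.5 = 600 kN.
Bolt shear governs: 94.7 kN.

94.7 kN (bolt shear governs)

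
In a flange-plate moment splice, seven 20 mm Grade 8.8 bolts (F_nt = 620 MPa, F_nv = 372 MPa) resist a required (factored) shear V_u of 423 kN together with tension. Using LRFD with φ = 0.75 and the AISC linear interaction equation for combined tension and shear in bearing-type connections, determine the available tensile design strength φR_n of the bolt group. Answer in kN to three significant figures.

624 kN

A_b = π·20²/4 = 314.2 mm²; f_rv = 423 × 1000 / (7 × 314.2) = 192.4 MPa.
F'_nt = 1.3 F_nt − (F_nt / φF_nv) f_rv = 1.3·620 − (620/(0.75·372))·192.4 = 378.6 MPa, capped at F_nt → F'_nt = 378.6 MPa.
R_n = F'_nt · A_b · n = 378.6 × 314.2 × 7 / 1000 = 832.5 kN.
Design strength φR_n = 0.75 × 832.5 = 624 kN.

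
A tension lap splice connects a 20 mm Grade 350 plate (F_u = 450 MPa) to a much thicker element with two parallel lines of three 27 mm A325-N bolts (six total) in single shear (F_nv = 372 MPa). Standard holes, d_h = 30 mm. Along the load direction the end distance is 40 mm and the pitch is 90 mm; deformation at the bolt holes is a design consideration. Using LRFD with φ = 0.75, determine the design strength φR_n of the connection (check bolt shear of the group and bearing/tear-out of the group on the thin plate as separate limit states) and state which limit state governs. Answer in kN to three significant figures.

Bolt shear: A_b = π·27²/4 = 572.6 mm²; R_n = 372 × 572.6 × 6 × 1 / 1000 = 1278 kN → 0.75 × 1278 = 958 kN.
Bearing (1.2 l_c t F_u ≤ 2.4 d t F_u): upper limit = 2.4·27·20·450 / 1000 = 583.2 kN.
  Edge l_c = 40 − 30/2 = 25 → r_n = 270 kN; interior l_c = 90 − 30 = 60 → r_n = 583.2 kN.
  R_n,bearing = 2·270 + 4·583.2 = 2873 kN → 0.75 × 2873 = 2150 kN.
Bolt shear governs: 958 kN.

958 kN (bolt shear governs)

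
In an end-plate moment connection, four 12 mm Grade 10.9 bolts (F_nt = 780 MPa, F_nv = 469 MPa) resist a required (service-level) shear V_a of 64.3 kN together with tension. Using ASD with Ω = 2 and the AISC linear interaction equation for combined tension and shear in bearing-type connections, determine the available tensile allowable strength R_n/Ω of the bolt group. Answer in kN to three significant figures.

A_b = π·12²/4 = 113.1 mm²; f_rv = 64.3 × 1000 / (4 × 113.1) = 142.1 MPa.
F'_nt = 1.3 F_nt − (Ω F_nt / F_nv) f_rv = 1.3·780 − (2·780/469)·142.1 = 541.2 MPa, capped at F_nt → F'_nt = 541.2 MPa.
R_n = F'_nt · A_b · n = 541.2 × 113.1 × 4 / 1000 = 244.8 kN.
Allowable strength R_n/Ω = 244.8 / 2 = 122 kN.

122 kN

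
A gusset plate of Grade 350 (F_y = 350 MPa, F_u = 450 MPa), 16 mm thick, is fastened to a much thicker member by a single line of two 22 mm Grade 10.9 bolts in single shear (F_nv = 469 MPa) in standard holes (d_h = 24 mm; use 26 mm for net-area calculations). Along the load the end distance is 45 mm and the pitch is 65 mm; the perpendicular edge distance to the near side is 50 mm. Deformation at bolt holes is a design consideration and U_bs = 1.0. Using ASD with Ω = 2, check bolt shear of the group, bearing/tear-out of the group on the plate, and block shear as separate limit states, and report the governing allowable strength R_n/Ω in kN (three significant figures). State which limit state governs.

178 kN (bolt shear governs)

Bolt shear: A_b = π·22²/4 = 380.1 mm²; R_n = 469 × 380.1 × 2 × 1 / 1000 = 356.6 kN → 356.6 / 2 = 178 kN.
Bearing: edge l_c = 33, r_n = 285.1 kN; interior l_c = 41, r_n = 354.2 kN; R_n = 285.1 + 1·354.2 = 639.4 kN → 320 kN.
Block shear: A_gv = 1760, A_nv = 1136, A_nt = 592 mm²; R_n = min(0.6F_uA_nv, 0.6F_yA_gv) + U_bs·F_u·A_nt = 573.1 kN → 287 kN.
Bolt shear governs: 178 kN.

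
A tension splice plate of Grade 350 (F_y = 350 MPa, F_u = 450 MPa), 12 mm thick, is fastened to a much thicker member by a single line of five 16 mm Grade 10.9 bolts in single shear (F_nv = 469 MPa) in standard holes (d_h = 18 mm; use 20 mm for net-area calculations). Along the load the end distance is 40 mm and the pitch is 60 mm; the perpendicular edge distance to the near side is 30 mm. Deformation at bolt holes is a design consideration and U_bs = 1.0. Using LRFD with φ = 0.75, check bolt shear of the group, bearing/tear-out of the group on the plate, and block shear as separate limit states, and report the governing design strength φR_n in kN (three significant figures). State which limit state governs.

354 kN (bolt shear governs)

Bolt shear: A_b = π·16²/4 = 201.1 mm²; R_n = 469 × 201.1 × 5 × 1 / 1000 = 471.5 kN → 0.75 × 471.5 = 354 kN.
Bearing: edge l_c = 31, r_n = 200.9 kN; interior l_c = 42, r_n = 207.4 kN; R_n = 200.9 + 4·207.4 = 1030 kN → 773 kN.
Block shear: A_gv = 3360, A_nv = 2280, A_nt = 240 mm²; R_n = min(0.6F_uA_nv, 0.6F_yA_gv) + U_bs·F_u·A_nt = 723.6 kN → 543 kN.
Bolt shear governs: 354 kN.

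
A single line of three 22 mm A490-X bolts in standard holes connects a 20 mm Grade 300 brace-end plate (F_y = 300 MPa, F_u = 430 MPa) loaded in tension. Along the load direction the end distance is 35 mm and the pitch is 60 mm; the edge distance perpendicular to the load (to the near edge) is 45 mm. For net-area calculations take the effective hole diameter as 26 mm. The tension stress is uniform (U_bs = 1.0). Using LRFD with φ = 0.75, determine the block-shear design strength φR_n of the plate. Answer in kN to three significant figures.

Shear plane L_v = 35 + 2·60 = 155 mm; A_gv = 155 × 20 = 3100 mm².
A_nv = (155 − 2.5·26) × 20 = 1800 mm².
A_nt = (45 − 0.5·26) × 20 = 640 mm².
0.6 F_u A_nv = 464.4 kN; 0.6 F_y A_gv = 558 kN → shear rupture governs the shear term.
R_n = 464.4 + 1.0 × 430 × 640 / 1000 = 739.6 kN.
Design strength φR_n = 0.75 × 739.6 = 555 kN.

555 kN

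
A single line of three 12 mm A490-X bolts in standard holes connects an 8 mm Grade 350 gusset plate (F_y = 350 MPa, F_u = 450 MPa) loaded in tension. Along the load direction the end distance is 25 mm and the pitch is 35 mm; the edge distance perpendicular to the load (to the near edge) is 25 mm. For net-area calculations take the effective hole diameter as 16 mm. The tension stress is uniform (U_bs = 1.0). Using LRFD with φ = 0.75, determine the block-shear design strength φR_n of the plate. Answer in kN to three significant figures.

Shear plane L_v = 25 + 2·35 = 95 mm; A_gv = 95 × 8 = 760 mm².
A_nv = (95 − 2.5·16) × 8 = 440 mm².
A_nt = (25 − 0.5·16) × 8 = 136 mm².
0.6 F_u A_nv = 118.8 kN; 0.6 F_y A_gv = 159.6 kN → shear rupture governs the shear term.
R_n = 118.8 + 1.0 × 450 × 136 / 1000 = 180 kN.
Design strength φR_n = 0.75 × 180 = 135 kN.

135 kN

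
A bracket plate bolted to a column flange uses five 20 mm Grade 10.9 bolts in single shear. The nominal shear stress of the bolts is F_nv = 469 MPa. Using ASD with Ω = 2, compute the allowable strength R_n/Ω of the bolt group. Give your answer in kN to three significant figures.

A_b = π × 20² / 4 = 314.2 mm².
R_n = F_nv · A_b · n · n_s = 469 × 314.2 × 5 × 1 / 1000 = 736.7 kN.
Allowable strength R_n/Ω = 736.7 / 2 = 368 kN.

368 kN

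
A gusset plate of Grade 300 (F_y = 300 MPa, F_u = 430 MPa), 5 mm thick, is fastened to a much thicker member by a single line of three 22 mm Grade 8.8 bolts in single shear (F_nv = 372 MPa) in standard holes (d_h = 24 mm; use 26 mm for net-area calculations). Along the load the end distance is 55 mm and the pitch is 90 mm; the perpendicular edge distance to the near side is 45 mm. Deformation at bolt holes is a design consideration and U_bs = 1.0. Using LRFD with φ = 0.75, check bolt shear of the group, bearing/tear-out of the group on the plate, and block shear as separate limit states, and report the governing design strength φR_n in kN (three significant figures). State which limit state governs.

210 kN (block shear governs)

Bolt shear: A_b = π·22²/4 = 380.1 mm²; R_n = 372 × 380.1 × 3 × 1 / 1000 = 424.2 kN → 0.75 × 424.2 = 318 kN.
Bearing: edge l_c = 43, r_n = 110.9 kN; interior l_c = 66, r_n = 113.5 kN; R_n = 110.9 + 2·113.5 = 338 kN → 253 kN.
Block shear: A_gv = 1175, A_nv = 850, A_nt = 160 mm²; R_n = min(0.6F_uA_nv, 0.6F_yA_gv) + U_bs·F_u·A_nt = 280.3 kN → 210 kN.
Block shear governs: 210 kN.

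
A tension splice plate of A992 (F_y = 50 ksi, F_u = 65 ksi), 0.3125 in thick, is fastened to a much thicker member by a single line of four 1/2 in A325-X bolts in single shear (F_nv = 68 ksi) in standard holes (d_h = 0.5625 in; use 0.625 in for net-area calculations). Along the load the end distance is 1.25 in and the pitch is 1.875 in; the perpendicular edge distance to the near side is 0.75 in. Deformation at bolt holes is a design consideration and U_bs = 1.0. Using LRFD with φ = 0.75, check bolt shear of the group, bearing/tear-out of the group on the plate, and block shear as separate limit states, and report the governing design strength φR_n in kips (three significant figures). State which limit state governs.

Bolt shear: A_b = π·0.5²/4 = 0.1963 in²; R_n = 68 × 0.1963 × 4 × 1 = 53.41 kips → 0.75 × 53.41 = 40.1 kips.
Bearing: edge l_c = 0.9688, r_n = 23.61 kips; interior l_c = 1.312, r_n = 24.38 kips; R_n = 23.61 + 3·24.38 = 96.74 kips → 72.6 kips.
Block shear: A_gv = 2.148, A_nv = 1.465, A_nt = 0.1367 in²; R_n = min(0.6F_uA_nv, 0.6F_yA_gv) + U_bs·F_u·A_nt = 66.02 kips → 49.5 kips.
Bolt shear governs: 40.1 kips.

40.1 kips (bolt shear governs)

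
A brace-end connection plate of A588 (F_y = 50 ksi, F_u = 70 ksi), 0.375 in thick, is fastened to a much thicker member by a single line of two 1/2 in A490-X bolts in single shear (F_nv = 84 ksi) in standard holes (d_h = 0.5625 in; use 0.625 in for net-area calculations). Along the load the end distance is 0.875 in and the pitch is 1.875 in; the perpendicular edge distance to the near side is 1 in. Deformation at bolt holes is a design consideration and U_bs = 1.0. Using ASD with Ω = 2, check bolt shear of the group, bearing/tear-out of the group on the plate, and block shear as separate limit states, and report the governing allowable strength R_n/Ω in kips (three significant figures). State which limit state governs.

16.5 kips (bolt shear governs)

Bolt shear: A_b = π·0.5²/4 = 0.1963 in²; R_n = 84 × 0.1963 × 2 × 1 = 32.99 kips → 32.99 / 2 = 16.5 kips.
Bearing: edge l_c = 0.5938, r_n = 18.7 kips; interior l_c = 1.312, r_n = 31.5 kips; R_n = 18.7 + 1·31.5 = 50.2 kips → 25.1 kips.
Block shear: A_gv = 1.031, A_nv = 0.6797, A_nt = 0.2578 in²; R_n = min(0.6F_uA_nv, 0.6F_yA_gv) + U_bs·F_u·A_nt = 46.59 kips → 23.3 kips.
Bolt shear governs: 16.5 kips.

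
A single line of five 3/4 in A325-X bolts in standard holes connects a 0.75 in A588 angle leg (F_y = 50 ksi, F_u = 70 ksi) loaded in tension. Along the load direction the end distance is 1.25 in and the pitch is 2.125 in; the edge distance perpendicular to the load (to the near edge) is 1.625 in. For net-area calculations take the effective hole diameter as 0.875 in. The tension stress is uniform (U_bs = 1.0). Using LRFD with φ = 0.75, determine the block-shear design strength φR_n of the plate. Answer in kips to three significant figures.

184 kips

Shear plane L_v = 1.25 + 4·2.125 = 9.75 in; A_gv = 9.75 × 0.75 = 7.312 in².
A_nv = (9.75 − 4.5·0.875) × 0.75 = 4.359 in².
A_nt = (1.625 − 0.5·0.875) × 0.75 = 0.8906 in².
0.6 F_u A_nv = 183.1 kips; 0.6 F_y A_gv = 219.4 kips → shear rupture governs the shear term.
R_n = 183.1 + 1.0 × 70 × 0.8906 = 245.4 kips.
Design strength φR_n = 0.75 × 245.4 = 184 kips.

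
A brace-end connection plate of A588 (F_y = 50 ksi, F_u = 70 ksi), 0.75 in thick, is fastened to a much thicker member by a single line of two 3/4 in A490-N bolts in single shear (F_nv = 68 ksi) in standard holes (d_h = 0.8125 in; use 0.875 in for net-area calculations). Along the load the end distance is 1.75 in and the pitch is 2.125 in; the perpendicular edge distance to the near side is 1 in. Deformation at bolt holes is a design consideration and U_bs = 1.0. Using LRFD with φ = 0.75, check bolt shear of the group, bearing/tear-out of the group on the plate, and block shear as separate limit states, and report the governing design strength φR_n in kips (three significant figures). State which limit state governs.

45.1 kips (bolt shear governs)

Bolt shear: A_b = π·0.75²/4 = 0.4418 in²; R_n = 68 × 0.4418 × 2 × 1 = 60.08 kips → 0.75 × 60.08 = 45.1 kips.
Bearing: edge l_c = 1.344, r_n = 84.66 kips; interior l_c = 1.312, r_n = 82.69 kips; R_n = 84.66 + 1·82.69 = 167.3 kips → 126 kips.
Block shear: A_gv = 2.906, A_nv = 1.922, A_nt = 0.4219 in²; R_n = min(0.6F_uA_nv, 0.6F_yA_gv) + U_bs·F_u·A_nt = 110.2 kips → 82.7 kips.
Bolt shear governs: 45.1 kips.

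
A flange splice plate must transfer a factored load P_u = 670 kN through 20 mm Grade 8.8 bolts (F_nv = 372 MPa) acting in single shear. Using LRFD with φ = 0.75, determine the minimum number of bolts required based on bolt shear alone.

8 bolts

A_b = π·20²/4 = 314.2 mm².
Per-bolt design strength φR_n = 0.75 × 372 × 314.2 × 1 / 1000 = 87.65 kN.
n ≥ 670 / 87.65 = 7.644 → use 8 bolts.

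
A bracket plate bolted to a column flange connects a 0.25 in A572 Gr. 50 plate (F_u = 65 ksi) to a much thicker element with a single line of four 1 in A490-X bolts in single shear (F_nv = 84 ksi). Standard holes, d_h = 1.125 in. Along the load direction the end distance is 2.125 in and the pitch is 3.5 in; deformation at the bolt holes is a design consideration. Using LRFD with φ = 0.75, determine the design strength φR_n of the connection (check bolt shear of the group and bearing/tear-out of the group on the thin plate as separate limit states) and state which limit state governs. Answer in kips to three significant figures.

Bolt shear: A_b = π·1²/4 = 0.7854 in²; R_n = 84 × 0.7854 × 4 × 1 = 263.9 kips → 0.75 × 263.9 = 198 kips.
Bearing (1.2 l_c t F_u ≤ 2.4 d t F_u): upper limit = 2.4·1·0.25·65 = 39 kips.
  Edge l_c = 2.125 − 1.125/2 = 1.562 → r_n = 30.47 kips; interior l_c = 3.5 − 1.125 = 2.375 → r_n = 39 kips.
  R_n,bearing = 1·30.47 + 3·39 = 147.5 kips → 0.75 × 147.5 = 111 kips.
Bearing governs: 111 kips.

111 kips (bearing governs)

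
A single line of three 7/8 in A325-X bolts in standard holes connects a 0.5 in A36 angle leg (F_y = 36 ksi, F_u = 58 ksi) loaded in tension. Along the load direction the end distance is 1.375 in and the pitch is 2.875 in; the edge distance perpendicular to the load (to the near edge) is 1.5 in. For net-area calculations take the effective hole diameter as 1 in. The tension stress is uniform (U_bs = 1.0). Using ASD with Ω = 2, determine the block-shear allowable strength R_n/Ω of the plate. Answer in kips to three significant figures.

53 kips

Shear plane L_v = 1.375 + 2·2.875 = 7.125 in; A_gv = 7.125 × 0.5 = 3.562 in².
A_nv = (7.125 − 2.5·1) × 0.5 = 2.312 in².
A_nt = (1.5 − 0.5·1) × 0.5 = 0.5 in².
0.6 F_u A_nv = 80.47 kips; 0.6 F_y A_gv = 76.95 kips → shear yielding governs the shear term.
R_n = 76.95 + 1.0 × 58 × 0.5 = 105.9 kips.
Allowable strength R_n/Ω = 105.9 / 2 = 53 kips.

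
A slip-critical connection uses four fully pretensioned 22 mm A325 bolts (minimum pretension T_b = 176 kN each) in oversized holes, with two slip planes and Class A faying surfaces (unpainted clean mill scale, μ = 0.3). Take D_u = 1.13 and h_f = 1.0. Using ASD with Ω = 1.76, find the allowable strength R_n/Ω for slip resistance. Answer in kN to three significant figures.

271 kN

R_n = μ · D_u · h_f · T_b · n_s · n_b = 0.3 × 1.13 × 1.0 × 176 × 2 × 4 = 477.3 kN.
Allowable strength R_n/Ω = 477.3 / 1.76 = 271 kN.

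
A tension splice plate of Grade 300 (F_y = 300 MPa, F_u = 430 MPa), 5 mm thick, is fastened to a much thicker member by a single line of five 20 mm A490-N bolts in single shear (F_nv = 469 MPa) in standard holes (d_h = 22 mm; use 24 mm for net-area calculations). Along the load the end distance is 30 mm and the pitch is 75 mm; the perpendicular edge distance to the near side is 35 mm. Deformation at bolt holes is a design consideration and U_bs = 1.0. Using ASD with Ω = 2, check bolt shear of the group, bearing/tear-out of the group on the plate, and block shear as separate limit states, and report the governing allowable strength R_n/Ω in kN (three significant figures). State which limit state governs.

Bolt shear: A_b = π·20²/4 = 314.2 mm²; R_n = 469 × 314.2 × 5 × 1 / 1000 = 736.7 kN → 736.7 / 2 = 368 kN.
Bearing: edge l_c = 19, r_n = 49.02 kN; interior l_c = 53, r_n = 103.2 kN; R_n = 49.02 + 4·103.2 = 461.8 kN → 231 kN.
Block shear: A_gv = 1650, A_nv = 1110, A_nt = 115 mm²; R_n = min(0.6F_uA_nv, 0.6F_yA_gv) + U_bs·F_u·A_nt = 335.8 kN → 168 kN.
Block shear governs: 168 kN.

168 kN (block shear governs)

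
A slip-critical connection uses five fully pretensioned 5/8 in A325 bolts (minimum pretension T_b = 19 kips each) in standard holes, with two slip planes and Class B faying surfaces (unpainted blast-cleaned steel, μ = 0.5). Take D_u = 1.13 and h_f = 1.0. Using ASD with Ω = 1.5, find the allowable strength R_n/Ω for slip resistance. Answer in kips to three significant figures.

71.6 kips

R_n = μ · D_u · h_f · T_b · n_s · n_b = 0.5 × 1.13 × 1.0 × 19 × 2 × 5 = 107.3 kips.
Allowable strength R_n/Ω = 107.3 / 1.5 = 71.6 kips.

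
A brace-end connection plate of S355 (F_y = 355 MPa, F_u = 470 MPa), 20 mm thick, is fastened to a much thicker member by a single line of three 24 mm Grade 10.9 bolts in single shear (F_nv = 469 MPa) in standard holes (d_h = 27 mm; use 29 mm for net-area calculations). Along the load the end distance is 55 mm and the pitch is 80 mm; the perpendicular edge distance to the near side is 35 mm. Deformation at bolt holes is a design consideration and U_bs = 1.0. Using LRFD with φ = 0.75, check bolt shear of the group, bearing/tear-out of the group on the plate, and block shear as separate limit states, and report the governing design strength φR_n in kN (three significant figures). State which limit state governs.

477 kN (bolt shear governs)

Bolt shear: A_b = π·24²/4 = 452.4 mm²; R_n = 469 × 452.4 × 3 × 1 / 1000 = 636.5 kN → 0.75 × 636.5 = 477 kN.
Bearing: edge l_c = 41.5, r_n = 468.1 kN; interior l_c = 53, r_n = 541.4 kN; R_n = 468.1 + 2·541.4 = 1551 kN → 1160 kN.
Block shear: A_gv = 4300, A_nv = 2850, A_nt = 410 mm²; R_n = min(0.6F_uA_nv, 0.6F_yA_gv) + U_bs·F_u·A_nt = 996.4 kN → 747 kN.
Bolt shear governs: 477 kN.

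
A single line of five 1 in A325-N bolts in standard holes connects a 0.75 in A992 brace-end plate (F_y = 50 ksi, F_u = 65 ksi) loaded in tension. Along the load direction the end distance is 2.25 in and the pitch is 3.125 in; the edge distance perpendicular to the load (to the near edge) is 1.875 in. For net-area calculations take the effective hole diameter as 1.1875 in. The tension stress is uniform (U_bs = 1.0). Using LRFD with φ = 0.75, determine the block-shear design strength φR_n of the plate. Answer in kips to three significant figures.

253 kips

Shear plane L_v = 2.25 + 4·3.125 = 14.75 in; A_gv = 14.75 × 0.75 = 11.06 in².
A_nv = (14.75 − 4.5·1.1875) × 0.75 = 7.055 in².
A_nt = (1.875 − 0.5·1.1875) × 0.75 = 0.9609 in².
0.6 F_u A_nv = 275.1 kips; 0.6 F_y A_gv = 331.9 kips → shear rupture governs the shear term.
R_n = 275.1 + 1.0 × 65 × 0.9609 = 337.6 kips.
Design strength φR_n = 0.75 × 337.6 = 253 kips.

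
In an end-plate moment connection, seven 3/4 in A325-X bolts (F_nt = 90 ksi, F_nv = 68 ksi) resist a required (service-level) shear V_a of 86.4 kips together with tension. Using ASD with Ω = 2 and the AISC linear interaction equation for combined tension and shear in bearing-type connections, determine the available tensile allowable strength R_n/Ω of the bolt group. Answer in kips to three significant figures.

66.6 kips

A_b = π·0.75²/4 = 0.4418 in²; f_rv = 86.4 / (7 × 0.4418) = 27.94 ksi.
F'_nt = 1.3 F_nt − (Ω F_nt / F_nv) f_rv = 1.3·90 − (2·90/68)·27.94 = 43.05 ksi, capped at F_nt → F'_nt = 43.05 ksi.
R_n = F'_nt · A_b · n = 43.05 × 0.4418 × 7 = 133.1 kips.
Allowable strength R_n/Ω = 133.1 / 2 = 66.6 kips.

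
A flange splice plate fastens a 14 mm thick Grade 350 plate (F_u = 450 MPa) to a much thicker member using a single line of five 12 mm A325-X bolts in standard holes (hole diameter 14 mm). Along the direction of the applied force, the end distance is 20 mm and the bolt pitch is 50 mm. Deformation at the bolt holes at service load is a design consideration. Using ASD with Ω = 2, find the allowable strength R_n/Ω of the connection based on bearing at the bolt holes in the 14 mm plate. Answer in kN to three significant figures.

412 kN

Per bolt r_n = 1.2 l_c t F_u ≤ 2.4 d t F_u; upper limit = 2.4 × 12 × 14 × 450 / 1000 = 181.4 kN.
Edge bolt: l_c = 20 − 14/2 = 13 mm → 1.2 × 13 × 14 × 450 / 1000 = 98.28 → r_n = 98.28 kN.
Interior bolts: l_c = 50 − 14 = 36 mm → 1.2 × 36 × 14 × 450 / 1000 = 272.2 → r_n = 181.4 kN.
R_n = 1 × 98.28 + 4 × 181.4 = 824 kN.
Allowable strength R_n/Ω = 824 / 2 = 412 kN.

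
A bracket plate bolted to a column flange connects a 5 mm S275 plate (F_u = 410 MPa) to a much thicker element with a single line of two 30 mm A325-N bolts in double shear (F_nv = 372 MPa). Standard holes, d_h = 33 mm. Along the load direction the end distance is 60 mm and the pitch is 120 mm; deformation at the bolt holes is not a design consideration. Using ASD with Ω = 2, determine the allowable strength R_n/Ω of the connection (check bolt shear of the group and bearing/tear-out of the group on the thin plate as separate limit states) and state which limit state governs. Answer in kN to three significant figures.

Bolt shear: A_b = π·30²/4 = 706.9 mm²; R_n = 372 × 706.9 × 2 × 2 / 1000 = 1052 kN → 1052 / 2 = 526 kN.
Bearing (1.5 l_c t F_u ≤ 3.0 d t F_u): upper limit = 3.0·30·5·410 / 1000 = 184.5 kN.
  Edge l_c = 60 − 33/2 = 43.5 → r_n = 133.8 kN; interior l_c = 120 − 33 = 87 → r_n = 184.5 kN.
  R_n,bearing = 1·133.8 + 1·184.5 = 318.3 kN → 318.3 / 2 = 159 kN.
Bearing governs: 159 kN.

159 kN (bearing governs)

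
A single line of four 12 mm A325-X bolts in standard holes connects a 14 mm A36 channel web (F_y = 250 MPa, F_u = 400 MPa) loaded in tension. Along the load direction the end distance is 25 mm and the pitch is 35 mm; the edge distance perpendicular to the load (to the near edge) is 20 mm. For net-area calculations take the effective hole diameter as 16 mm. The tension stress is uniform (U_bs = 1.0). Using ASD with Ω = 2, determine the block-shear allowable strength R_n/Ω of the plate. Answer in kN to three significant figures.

Shear plane L_v = 25 + 3·35 = 130 mm; A_gv = 130 × 14 = 1820 mm².
A_nv = (130 − 3.5·16) × 14 = 1036 mm².
A_nt = (20 − 0.5·16) × 14 = 168 mm².
0.6 F_u A_nv = 248.6 kN; 0.6 F_y A_gv = 273 kN → shear rupture governs the shear term.
R_n = 248.6 + 1.0 × 400 × 168 / 1000 = 315.8 kN.
Allowable strength R_n/Ω = 315.8 / 2 = 158 kN.

158 kN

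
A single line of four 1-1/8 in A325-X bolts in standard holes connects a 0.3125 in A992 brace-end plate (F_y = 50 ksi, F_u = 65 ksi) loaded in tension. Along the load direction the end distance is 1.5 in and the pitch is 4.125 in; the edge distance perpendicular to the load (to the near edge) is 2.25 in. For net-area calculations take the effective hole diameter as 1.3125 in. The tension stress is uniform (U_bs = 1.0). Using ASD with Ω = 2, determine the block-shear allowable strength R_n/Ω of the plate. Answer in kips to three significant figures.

Shear plane L_v = 1.5 + 3·4.125 = 13.88 in; A_gv = 13.88 × 0.3125 = 4.336 in².
A_nv = (13.88 − 3.5·1.3125) × 0.3125 = 2.9 in².
A_nt = (2.25 − 0.5·1.3125) × 0.3125 = 0.498 in².
0.6 F_u A_nv = 113.1 kips; 0.6 F_y A_gv = 130.1 kips → shear rupture governs the shear term.
R_n = 113.1 + 1.0 × 65 × 0.498 = 145.5 kips.
Allowable strength R_n/Ω = 145.5 / 2 = 72.7 kips.

72.7 kips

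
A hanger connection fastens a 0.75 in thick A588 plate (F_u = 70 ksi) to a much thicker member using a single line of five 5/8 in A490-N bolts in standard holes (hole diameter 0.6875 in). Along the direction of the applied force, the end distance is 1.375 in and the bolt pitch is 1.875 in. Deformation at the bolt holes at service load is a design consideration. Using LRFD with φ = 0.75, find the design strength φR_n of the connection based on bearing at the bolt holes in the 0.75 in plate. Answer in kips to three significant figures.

Per bolt r_n = 1.2 l_c t F_u ≤ 2.4 d t F_u; upper limit = 2.4 × 0.625 × 0.75 × 70 = 78.75 kips.
Edge bolt: l_c = 1.375 − 0.6875/2 = 1.031 in → 1.2 × 1.031 × 0.75 × 70 = 64.97 → r_n = 64.97 kips.
Interior bolts: l_c = 1.875 − 0.6875 = 1.188 in → 1.2 × 1.188 × 0.75 × 70 = 74.81 → r_n = 74.81 kips.
R_n = 1 × 64.97 + 4 × 74.81 = 364.2 kips.
Design strength φR_n = 0.75 × 364.2 = 273 kips.

273 kips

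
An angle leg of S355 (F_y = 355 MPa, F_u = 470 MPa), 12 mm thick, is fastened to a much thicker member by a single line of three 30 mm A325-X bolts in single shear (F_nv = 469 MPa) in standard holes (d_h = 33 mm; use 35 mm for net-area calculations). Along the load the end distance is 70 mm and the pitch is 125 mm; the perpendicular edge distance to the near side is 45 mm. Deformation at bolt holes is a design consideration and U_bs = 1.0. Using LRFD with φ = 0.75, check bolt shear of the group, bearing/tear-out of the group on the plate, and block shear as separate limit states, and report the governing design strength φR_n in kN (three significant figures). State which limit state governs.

706 kN (block shear governs)

Bolt shear: A_b = π·30²/4 = 706.9 mm²; R_n = 469 × 706.9 × 3 × 1 / 1000 = 994.5 kN → 0.75 × 994.5 = 746 kN.
Bearing: edge l_c = 53.5, r_n = 362.1 kN; interior l_c = 92, r_n = 406.1 kN; R_n = 362.1 + 2·406.1 = 1174 kN → 881 kN.
Block shear: A_gv = 3840, A_nv = 2790, A_nt = 330 mm²; R_n = min(0.6F_uA_nv, 0.6F_yA_gv) + U_bs·F_u·A_nt = 941.9 kN → 706 kN.
Block shear governs: 706 kN.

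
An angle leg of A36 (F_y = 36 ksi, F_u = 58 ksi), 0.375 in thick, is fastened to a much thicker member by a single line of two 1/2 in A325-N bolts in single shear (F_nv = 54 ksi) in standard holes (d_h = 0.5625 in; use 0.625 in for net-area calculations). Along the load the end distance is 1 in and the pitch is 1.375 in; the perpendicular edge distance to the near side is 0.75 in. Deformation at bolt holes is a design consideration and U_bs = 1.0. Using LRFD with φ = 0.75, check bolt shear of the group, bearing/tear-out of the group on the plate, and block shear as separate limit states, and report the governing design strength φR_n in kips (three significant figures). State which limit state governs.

Bolt shear: A_b = π·0.5²/4 = 0.1963 in²; R_n = 54 × 0.1963 × 2 × 1 = 21.21 kips → 0.75 × 21.21 = 15.9 kips.
Bearing: edge l_c = 0.7188, r_n = 18.76 kips; interior l_c = 0.8125, r_n = 21.21 kips; R_n = 18.76 + 1·21.21 = 39.97 kips → 30 kips.
Block shear: A_gv = 0.8906, A_nv = 0.5391, A_nt = 0.1641 in²; R_n = min(0.6F_uA_nv, 0.6F_yA_gv) + U_bs·F_u·A_nt = 28.27 kips → 21.2 kips.
Bolt shear governs: 15.9 kips.

15.9 kips (bolt shear governs)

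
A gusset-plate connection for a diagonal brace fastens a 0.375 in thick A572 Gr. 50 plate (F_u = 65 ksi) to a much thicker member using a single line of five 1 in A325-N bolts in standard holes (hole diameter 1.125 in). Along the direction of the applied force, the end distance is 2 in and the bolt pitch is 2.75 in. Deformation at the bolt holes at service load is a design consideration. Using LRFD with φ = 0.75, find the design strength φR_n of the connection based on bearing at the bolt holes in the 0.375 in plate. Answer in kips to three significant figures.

174 kips

Per bolt r_n = 1.2 l_c t F_u ≤ 2.4 d t F_u; upper limit = 2.4 × 1 × 0.375 × 65 = 58.5 kips.
Edge bolt: l_c = 2 − 1.125/2 = 1.438 in → 1.2 × 1.438 × 0.375 × 65 = 42.05 → r_n = 42.05 kips.
Interior bolts: l_c = 2.75 − 1.125 = 1.625 in → 1.2 × 1.625 × 0.375 × 65 = 47.53 → r_n = 47.53 kips.
R_n = 1 × 42.05 + 4 × 47.53 = 232.2 kips.
Design strength φR_n = 0.75 × 232.2 = 174 kips.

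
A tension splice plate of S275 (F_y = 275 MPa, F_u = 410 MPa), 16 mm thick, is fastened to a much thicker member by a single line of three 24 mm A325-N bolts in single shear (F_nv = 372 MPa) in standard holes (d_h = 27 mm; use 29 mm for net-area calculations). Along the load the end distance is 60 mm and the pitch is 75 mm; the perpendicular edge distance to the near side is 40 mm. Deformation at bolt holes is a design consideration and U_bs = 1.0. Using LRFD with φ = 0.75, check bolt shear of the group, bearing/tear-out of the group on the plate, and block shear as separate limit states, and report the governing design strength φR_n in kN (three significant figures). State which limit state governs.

379 kN (bolt shear governs)

Bolt shear: A_b = π·24²/4 = 452.4 mm²; R_n = 372 × 452.4 × 3 × 1 / 1000 = 504.9 kN → 0.75 × 504.9 = 379 kN.
Bearing: edge l_c = 46.5, r_n = 366 kN; interior l_c = 48, r_n = 377.9 kN; R_n = 366 + 2·377.9 = 1122 kN → 841 kN.
Block shear: A_gv = 3360, A_nv = 2200, A_nt = 408 mm²; R_n = min(0.6F_uA_nv, 0.6F_yA_gv) + U_bs·F_u·A_nt = 708.5 kN → 531 kN.
Bolt shear governs: 379 kN.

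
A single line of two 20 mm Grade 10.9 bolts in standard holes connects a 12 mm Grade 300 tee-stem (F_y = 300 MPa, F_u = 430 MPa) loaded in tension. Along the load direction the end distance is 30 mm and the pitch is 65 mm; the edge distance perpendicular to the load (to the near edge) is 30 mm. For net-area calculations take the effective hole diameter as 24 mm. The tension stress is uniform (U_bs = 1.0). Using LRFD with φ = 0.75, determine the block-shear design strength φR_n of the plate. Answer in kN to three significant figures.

Shear plane L_v = 30 + 1·65 = 95 mm; A_gv = 95 × 12 = 1140 mm².
A_nv = (95 − 1.5·24) × 12 = 708 mm².
A_nt = (30 − 0.5·24) × 12 = 216 mm².
0.6 F_u A_nv = 182.7 kN; 0.6 F_y A_gv = 205.2 kN → shear rupture governs the shear term.
R_n = 182.7 + 1.0 × 430 × 216 / 1000 = 275.5 kN.
Design strength φR_n = 0.75 × 275.5 = 207 kN.

207 kN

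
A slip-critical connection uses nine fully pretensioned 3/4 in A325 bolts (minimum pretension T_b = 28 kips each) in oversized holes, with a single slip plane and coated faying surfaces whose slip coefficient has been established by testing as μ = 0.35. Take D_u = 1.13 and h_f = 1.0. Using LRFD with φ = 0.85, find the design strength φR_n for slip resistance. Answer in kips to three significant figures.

R_n = μ · D_u · h_f · T_b · n_s · n_b = 0.35 × 1.13 × 1.0 × 28 × 1 × 9 = 99.67 kips.
Design strength φR_n = 0.85 × 99.67 = 84.7 kips.

84.7 kips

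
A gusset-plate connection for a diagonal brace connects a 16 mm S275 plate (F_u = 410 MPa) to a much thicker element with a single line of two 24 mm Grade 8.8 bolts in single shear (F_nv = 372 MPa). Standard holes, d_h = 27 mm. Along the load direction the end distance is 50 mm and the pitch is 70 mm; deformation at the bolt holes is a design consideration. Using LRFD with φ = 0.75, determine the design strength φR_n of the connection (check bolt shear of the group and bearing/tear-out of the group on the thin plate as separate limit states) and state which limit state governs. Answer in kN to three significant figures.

Bolt shear: A_b = π·24²/4 = 452.4 mm²; R_n = 372 × 452.4 × 2 × 1 / 1000 = 336.6 kN → 0.75 × 336.6 = 252 kN.
Bearing (1.2 l_c t F_u ≤ 2.4 d t F_u): upper limit = 2.4·24·16·410 / 1000 = 377.9 kN.
  Edge l_c = 50 − 27/2 = 36.5 → r_n = 287.3 kN; interior l_c = 70 − 27 = 43 → r_n = 338.5 kN.
  R_n,bearing = 1·287.3 + 1·338.5 = 625.8 kN → 0.75 × 625.8 = 469 kN.
Bolt shear governs: 252 kN.

252 kN (bolt shear governs)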